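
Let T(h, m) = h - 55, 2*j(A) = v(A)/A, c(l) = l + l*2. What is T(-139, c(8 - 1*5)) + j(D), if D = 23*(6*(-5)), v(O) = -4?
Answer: -66929/345 ≈ -194.00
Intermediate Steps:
c(l) = 3*l (c(l) = l + 2*l = 3*l)
D = -690 (D = 23*(-30) = -690)
j(A) = -2/A (j(A) = (-4/A)/2 = -2/A)
T(h, m) = -55 + h
T(-139, c(8 - 1*5)) + j(D) = (-55 - 139) - 2/(-690) = -194 - 2*(-1/690) = -194 + 1/345 = -66929/345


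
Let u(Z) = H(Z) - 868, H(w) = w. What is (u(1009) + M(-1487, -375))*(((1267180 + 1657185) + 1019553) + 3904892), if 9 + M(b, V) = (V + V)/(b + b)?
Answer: 1543539125790/1487 ≈ 1.0380e+9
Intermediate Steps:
M(b, V) = -9 + V/b (M(b, V) = -9 + (V + V)/(b + b) = -9 + (2*V)/((2*b)) = -9 + (2*V)*(1/(2*b)) = -9 + V/b)
u(Z) = -868 + Z (u(Z) = Z - 868 = -868 + Z)
(u(1009) + M(-1487, -375))*(((1267180 + 1657185) + 1019553) + 3904892) = ((-868 + 1009) + (-9 - 375/(-1487)))*(((1267180 + 1657185) + 1019553) + 3904892) = (141 + (-9 - 375*(-1/1487)))*((2924365 + 1019553) + 3904892) = (141 + (-9 + 375/1487))*(3943918 + 3904892) = (141 - 13008/1487)*7848810 = (196659/1487)*7848810 = 1543539125790/1487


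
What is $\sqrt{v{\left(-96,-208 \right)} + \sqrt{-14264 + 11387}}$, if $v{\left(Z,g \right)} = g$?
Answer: $\sqrt{-208 + i \sqrt{2877}} \approx 1.8445 + 14.54 i$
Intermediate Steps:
$\sqrt{v{\left(-96,-208 \right)} + \sqrt{-14264 + 11387}} = \sqrt{-208 + \sqrt{-14264 + 11387}} = \sqrt{-208 + \sqrt{-2877}} = \sqrt{-208 + i \sqrt{2877}}$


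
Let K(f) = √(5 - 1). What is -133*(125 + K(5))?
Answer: -16891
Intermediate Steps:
K(f) = 2 (K(f) = √4 = 2)
-133*(125 + K(5)) = -133*(125 + 2) = -133*127 = -16891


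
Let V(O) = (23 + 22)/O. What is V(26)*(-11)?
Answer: -495/26 ≈ -19.038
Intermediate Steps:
V(O) = 45/O
V(26)*(-11) = (45/26)*(-11) = -495/26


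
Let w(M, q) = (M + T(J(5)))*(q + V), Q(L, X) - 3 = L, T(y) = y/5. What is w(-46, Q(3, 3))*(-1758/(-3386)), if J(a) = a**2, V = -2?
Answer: -144156/1693 ≈ -85.148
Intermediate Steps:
T(y) = y/5 (T(y) = y*(1/5) = y/5)
Q(L, X) = 3 + L
w(M, q) = (-2 + q)*(5 + M) (w(M, q) = (M + (1/5)*5**2)*(q - 2) = (M + (1/5)*25)*(-2 + q) = (M + 5)*(-2 + q) = (5 + M)*(-2 + q) = (-2 + q)*(5 + M))
w(-46, Q(3, 3))*(-1758/(-3386)) = (-10 - 2*(-46) + 5*(3 + 3) - 46*(3 + 3))*(-1758/(-3386)) = (-10 + 92 + 5*6 - 46*6)*(-1758*(-1/3386)) = (-10 + 92 + 30 - 276)*(879/1693) = -164*879/1693 = -144156/1693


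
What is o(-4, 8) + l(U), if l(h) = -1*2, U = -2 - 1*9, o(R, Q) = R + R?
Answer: -10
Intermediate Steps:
o(R, Q) = 2*R
U = -11 (U = -2 - 9 = -11)
l(h) = -2
o(-4, 8) + l(U) = 2*(-4) - 2 = -8 - 2 = -10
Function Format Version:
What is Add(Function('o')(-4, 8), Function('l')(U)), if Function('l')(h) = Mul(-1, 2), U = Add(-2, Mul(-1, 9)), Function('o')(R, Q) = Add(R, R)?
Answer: -10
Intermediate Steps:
Function('o')(R, Q) = Mul(2, R)
U = -11 (U = Add(-2, -9) = -11)
Function('l')(h) = -2
Add(Function('o')(-4, 8), Function('l')(U)) = Add(Mul(2, -4), -2) = Add(-8, -2) = -10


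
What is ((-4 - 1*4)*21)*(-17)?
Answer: 2856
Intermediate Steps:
((-4 - 1*4)*21)*(-17) = ((-4 - 4)*21)*(-17) = -8*21*(-17) = -168*(-17) = 2856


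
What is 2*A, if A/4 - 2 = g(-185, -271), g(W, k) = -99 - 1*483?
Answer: -4640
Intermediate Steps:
g(W, k) = -582 (g(W, k) = -99 - 483 = -582)
A = -2320 (A = 8 + 4*(-582) = 8 - 2328 = -2320)
2*A = 2*(-2320) = -4640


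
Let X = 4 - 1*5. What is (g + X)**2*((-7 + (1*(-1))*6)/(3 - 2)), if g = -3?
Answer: -208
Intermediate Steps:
X = -1 (X = 4 - 5 = -1)
(g + X)**2*((-7 + (1*(-1))*6)/(3 - 2)) = (-3 - 1)**2*((-7 + (1*(-1))*6)/(3 - 2)) = (-4)**2*((-7 - 1*6)/1) = 16*((-7 - 6)*1) = 16*(-13*1) = 16*(-13) = -208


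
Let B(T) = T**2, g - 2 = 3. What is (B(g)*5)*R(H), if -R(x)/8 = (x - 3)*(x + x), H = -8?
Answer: -176000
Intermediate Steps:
g = 5 (g = 2 + 3 = 5)
R(x) = -16*x*(-3 + x) (R(x) = -8*(x - 3)*(x + x) = -8*(-3 + x)*2*x = -16*x*(-3 + x))
(B(g)*5)*R(H) = (5**2*5)*(16*(-8)*(3 - 1*(-8))) = (25*5)*(16*(-8)*(3 + 8)) = 125*(16*(-8)*11) = 125*(-1408) = -176000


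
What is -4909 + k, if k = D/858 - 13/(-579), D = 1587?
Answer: -812590937/165594 ≈ -4907.1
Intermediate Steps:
k = 310009/165594 (k = 1587/858 - 13/(-579) = 1587*(1/858) - 13*(-1/579) = 529/286 + 13/579 = 310009/165594 ≈ 1.8721)
-4909 + k = -4909 + 310009/165594 = -812590937/165594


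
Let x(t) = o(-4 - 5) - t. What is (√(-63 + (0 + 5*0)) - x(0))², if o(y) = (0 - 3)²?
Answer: 18 - 54*I*√7 ≈ 18.0 - 142.87*I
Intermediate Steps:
o(y) = 9 (o(y) = (-3)² = 9)
x(t) = 9 - t
(√(-63 + (0 + 5*0)) - x(0))² = (√(-63 + (0 + 5*0)) - (9 - 1*0))² = (√(-63 + (0 + 0)) - (9 + 0))² = (√(-63 + 0) - 1*9)² = (√(-63) - 9)² = (3*I*√7 - 9)² = (-9 + 3*I*√7)²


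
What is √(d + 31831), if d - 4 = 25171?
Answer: 3*√6334 ≈ 238.76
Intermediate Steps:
d = 25175 (d = 4 + 25171 = 25175)
√(d + 31831) = √(25175 + 31831) = √57006 = 3*√6334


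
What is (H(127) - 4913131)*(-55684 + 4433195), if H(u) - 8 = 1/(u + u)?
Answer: -5462841489743151/254 ≈ -2.1507e+13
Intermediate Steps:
H(u) = 8 + 1/(2*u) (H(u) = 8 + 1/(u + u) = 8 + 1/(2*u))
(H(127) - 4913131)*(-55684 + 4433195) = ((8 + (1/2)/127) - 4913131)*(-55684 + 4433195) = ((8 + (1/2)*(1/127)) - 4913131)*4377511 = ((8 + 1/254) - 4913131)*4377511 = (2033/254 - 4913131)*4377511 = -1247933241/254*4377511 = -5462841489743151/254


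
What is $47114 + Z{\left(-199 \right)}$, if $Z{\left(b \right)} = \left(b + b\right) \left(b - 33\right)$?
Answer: $139450$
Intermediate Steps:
$Z{\left(b \right)} = 2 b \left(-33 + b\right)$
$47114 + Z{\left(-199 \right)} = 47114 + 2 \left(-199\right) \left(-33 - 199\right) = 47114 + 2 \left(-199\right) \left(-232\right) = 47114 + 92336 = 139450$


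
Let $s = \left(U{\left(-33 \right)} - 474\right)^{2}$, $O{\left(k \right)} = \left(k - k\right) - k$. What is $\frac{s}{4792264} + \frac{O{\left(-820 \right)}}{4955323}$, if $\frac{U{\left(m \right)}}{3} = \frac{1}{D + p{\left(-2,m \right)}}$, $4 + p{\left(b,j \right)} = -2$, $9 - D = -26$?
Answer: $\frac{939216938920507}{19971408673889752} \approx 0.047028$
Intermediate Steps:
$D = 35$ ($D = 9 - -26 = 9 + 26 = 35$)
$p{\left(b,j \right)} = -6$ ($p{\left(b,j \right)} = -4 - 2 = -6$)
$O{\left(k \right)} = - k$ ($O{\left(k \right)} = 0 - k = - k$)
$U{\left(m \right)} = \frac{3}{29}$ ($U{\left(m \right)} = \frac{3}{35 - 6} = \frac{3}{29}$)
$s = \frac{188870049}{841}$ ($s = \left(\frac{3}{29} - 474\right)^{2} = \left(- \frac{13743}{29}\right)^{2} = \frac{188870049}{841} \approx 2.2458 \cdot 10^{5}$)
$\frac{s}{4792264} + \frac{O{\left(-820 \right)}}{4955323} = \frac{188870049}{841 \cdot 4792264} + \frac{\left(-1\right) \left(-820\right)}{4955323} = \frac{188870049}{841} \cdot \frac{1}{4792264} + 820 \cdot \frac{1}{4955323} = \frac{188870049}{4030294024} + \frac{820}{4955323} = \frac{939216938920507}{19971408673889752}$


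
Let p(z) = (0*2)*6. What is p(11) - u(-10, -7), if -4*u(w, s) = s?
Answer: -7/4 ≈ -1.7500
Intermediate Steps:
p(z) = 0 (p(z) = 0*6 = 0)
u(w, s) = -s/4
p(11) - u(-10, -7) = 0 - (-1)*(-7)/4 = 0 - 1*7/4 = 0 - 7/4 = -7/4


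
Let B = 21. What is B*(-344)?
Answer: -7224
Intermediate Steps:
B*(-344) = 21*(-344) = -7224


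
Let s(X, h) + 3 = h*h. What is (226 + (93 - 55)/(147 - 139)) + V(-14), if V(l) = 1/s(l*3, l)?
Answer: 178143/772 ≈ 230.76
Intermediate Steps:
s(X, h) = -3 + h**2 (s(X, h) = -3 + h*h = -3 + h**2)
V(l) = 1/(-3 + l**2)
(226 + (93 - 55)/(147 - 139)) + V(-14) = (226 + (93 - 55)/(147 - 139)) + 1/(-3 + (-14)**2) = (226 + 38/8) + 1/(-3 + 196) = (226 + 38*(1/8)) + 1/193 = (226 + 19/4) + 1/193 = 923/4 + 1/193 = 178143/772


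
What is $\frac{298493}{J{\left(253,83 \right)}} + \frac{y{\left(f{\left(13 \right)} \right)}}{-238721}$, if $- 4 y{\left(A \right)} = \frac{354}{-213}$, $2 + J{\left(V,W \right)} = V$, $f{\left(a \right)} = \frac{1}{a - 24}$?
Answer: $\frac{10118429723517}{8508493882} \approx 1189.2$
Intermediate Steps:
$f{\left(a \right)} = \frac{1}{-24 + a}$
$J{\left(V,W \right)} = -2 + V$
$y{\left(A \right)} = \frac{59}{142}$ ($y{\left(A \right)} = - \frac{354 \frac{1}{-213}}{4} = - \frac{354 \left(- \frac{1}{213}\right)}{4} = \left(- \frac{1}{4}\right) \left(- \frac{118}{71}\right) = \frac{59}{142}$)
$\frac{298493}{J{\left(253,83 \right)}} + \frac{y{\left(f{\left(13 \right)} \right)}}{-238721} = \frac{298493}{-2 + 253} + \frac{59}{142 \left(-238721\right)} = \frac{298493}{251} + \frac{59}{142} \left(- \frac{1}{238721}\right) = 298493 \cdot \frac{1}{251} - \frac{59}{33898382} = \frac{298493}{251} - \frac{59}{33898382} = \frac{10118429723517}{8508493882}$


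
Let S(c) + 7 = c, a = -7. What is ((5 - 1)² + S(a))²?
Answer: 4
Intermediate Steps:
S(c) = -7 + c
((5 - 1)² + S(a))² = ((5 - 1)² + (-7 - 7))² = (4² - 14)² = (16 - 14)² = 2² = 4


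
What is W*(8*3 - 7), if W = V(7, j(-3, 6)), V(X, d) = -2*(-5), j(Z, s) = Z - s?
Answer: 170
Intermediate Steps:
V(X, d) = 10
W = 10
W*(8*3 - 7) = 10*(8*3 - 7) = 10*(24 - 7) = 10*17 = 170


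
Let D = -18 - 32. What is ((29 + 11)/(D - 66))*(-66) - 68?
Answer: -1312/29 ≈ -45.241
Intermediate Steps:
D = -50
((29 + 11)/(D - 66))*(-66) - 68 = ((29 + 11)/(-50 - 66))*(-66) - 68 = (40/(-116))*(-66) - 68 = (40*(-1/116))*(-66) - 68 = -10/29*(-66) - 68 = 660/29 - 68 = -1312/29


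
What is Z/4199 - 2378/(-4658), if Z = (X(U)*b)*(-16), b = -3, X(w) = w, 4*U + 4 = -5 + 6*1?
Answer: 288751/575263 ≈ 0.50195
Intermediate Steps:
U = -3/4 (U = -1 + (-5 + 6*1)/4 = -1 + (-5 + 6)/4 = -1 + (1/4)*1 = -1 + 1/4 = -3/4 ≈ -0.75000)
Z = -36 (Z = -3/4*(-3)*(-16) = (9/4)*(-16) = -36)
Z/4199 - 2378/(-4658) = -36/4199 - 2378/(-4658) = -36*1/4199 - 2378*(-1/4658) = -36/4199 + 1189/2329 = 288751/575263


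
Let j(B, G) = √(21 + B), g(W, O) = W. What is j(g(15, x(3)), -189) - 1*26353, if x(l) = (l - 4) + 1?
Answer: -26347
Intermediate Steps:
x(l) = -3 + l (x(l) = (-4 + l) + 1 = -3 + l)
j(g(15, x(3)), -189) - 1*26353 = √(21 + 15) - 1*26353 = √36 - 26353 = 6 - 26353 = -26347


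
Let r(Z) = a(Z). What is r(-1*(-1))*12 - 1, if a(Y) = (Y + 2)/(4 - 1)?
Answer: 11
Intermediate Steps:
a(Y) = ⅔ + Y/3 (a(Y) = (2 + Y)/3 = (2 + Y)*(⅓) = ⅔ + Y/3)
r(Z) = ⅔ + Z/3
r(-1*(-1))*12 - 1 = (⅔ + (-1*(-1))/3)*12 - 1 = (⅔ + (⅓)*1)*12 - 1 = (⅔ + ⅓)*12 - 1 = 1*12 - 1 = 12 - 1 = 11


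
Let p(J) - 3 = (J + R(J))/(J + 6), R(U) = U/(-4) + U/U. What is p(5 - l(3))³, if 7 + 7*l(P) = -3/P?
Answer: 1630532233/39304000 ≈ 41.485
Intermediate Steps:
l(P) = -1 - 3/(7*P) (l(P) = -1 + (-3/P)/7 = -1 - 3/(7*P))
R(U) = 1 - U/4 (R(U) = U*(-¼) + 1 = -U/4 + 1 = 1 - U/4)
p(J) = 3 + (1 + 3*J/4)/(6 + J) (p(J) = 3 + (J + (1 - J/4))/(J + 6) = 3 + (1 + 3*J/4)/(6 + J))
p(5 - l(3))³ = ((76 + 15*(5 - (-3/7 - 1*3)/3))/(4*(6 + (5 - (-3/7 - 1*3)/3))))³ = ((76 + 15*(5 - (-3/7 - 3)/3))/(4*(6 + (5 - (-3/7 - 3)/3))))³ = ((76 + 15*(5 - (-24)/(3*7)))/(4*(6 + (5 - (-24)/(3*7)))))³ = ((76 + 15*(5 - 1*(-8/7)))/(4*(6 + (5 - 1*(-8/7)))))³ = ((76 + 15*(5 + 8/7))/(4*(6 + (5 + 8/7))))³ = ((76 + 15*(43/7))/(4*(6 + 43/7)))³ = ((76 + 645/7)/(4*(85/7)))³ = ((¼)*(7/85)*(1177/7))³ = (1177/340)³ = 1630532233/39304000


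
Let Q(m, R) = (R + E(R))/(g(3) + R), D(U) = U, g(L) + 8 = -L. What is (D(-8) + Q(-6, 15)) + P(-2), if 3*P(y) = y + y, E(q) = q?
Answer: -11/6 ≈ -1.8333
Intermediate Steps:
g(L) = -8 - L
P(y) = 2*y/3 (P(y) = (y + y)/3 = (2*y)/3 = 2*y/3)
Q(m, R) = 2*R/(-11 + R) (Q(m, R) = (R + R)/((-8 - 1*3) + R) = (2*R)/((-8 - 3) + R) = (2*R)/(-11 + R) = 2*R/(-11 + R))
(D(-8) + Q(-6, 15)) + P(-2) = (-8 + 2*15/(-11 + 15)) + (⅔)*(-2) = (-8 + 2*15/4) - 4/3 = (-8 + 2*15*(¼)) - 4/3 = (-8 + 15/2) - 4/3 = -½ - 4/3 = -11/6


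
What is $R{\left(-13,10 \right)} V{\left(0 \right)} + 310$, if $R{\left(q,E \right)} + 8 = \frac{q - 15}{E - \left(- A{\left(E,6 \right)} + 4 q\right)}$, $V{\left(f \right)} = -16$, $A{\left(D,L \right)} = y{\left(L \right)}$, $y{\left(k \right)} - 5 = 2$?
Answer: $\frac{30670}{69} \approx 444.49$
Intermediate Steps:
$y{\left(k \right)} = 7$ ($y{\left(k \right)} = 5 + 2 = 7$)
$A{\left(D,L \right)} = 7$
$R{\left(q,E \right)} = -8 + \frac{-15 + q}{7 + E - 4 q}$ ($R{\left(q,E \right)} = -8 + \frac{q - 15}{E - \left(-7 + 4 q\right)} = -8 + \frac{-15 + q}{7 + E - 4 q}$)
$R{\left(-13,10 \right)} V{\left(0 \right)} + 310 = \frac{-71 - 80 + 33 \left(-13\right)}{7 + 10 - -52} \left(-16\right) + 310 = \frac{-71 - 80 - 429}{7 + 10 + 52} \left(-16\right) + 310 = \frac{1}{69} \left(-580\right) \left(-16\right) + 310 = \left(- \frac{580}{69}\right) \left(-16\right) + 310 = \frac{9280}{69} + 310 = \frac{30670}{69}$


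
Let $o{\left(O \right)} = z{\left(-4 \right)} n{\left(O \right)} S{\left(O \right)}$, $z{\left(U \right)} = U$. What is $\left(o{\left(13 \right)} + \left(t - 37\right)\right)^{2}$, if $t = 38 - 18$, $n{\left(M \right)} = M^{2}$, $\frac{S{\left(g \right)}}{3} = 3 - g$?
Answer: $410589169$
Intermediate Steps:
$S{\left(g \right)} = 9 - 3 g$ ($S{\left(g \right)} = 3 \left(3 - g\right) = 9 - 3 g$)
$t = 20$
$o{\left(O \right)} = - 4 O^{2} \left(9 - 3 O\right)$
$\left(o{\left(13 \right)} + \left(t - 37\right)\right)^{2} = \left(12 \cdot 13^{2} \left(-3 + 13\right) + \left(20 - 37\right)\right)^{2} = \left(12 \cdot 169 \cdot 10 - 17\right)^{2} = \left(20280 - 17\right)^{2} = 20263^{2} = 410589169$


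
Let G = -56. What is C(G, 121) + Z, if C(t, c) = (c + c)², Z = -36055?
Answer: 22509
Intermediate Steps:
C(t, c) = 4*c² (C(t, c) = (2*c)² = 4*c²)
C(G, 121) + Z = 4*121² - 36055 = 4*14641 - 36055 = 58564 - 36055 = 22509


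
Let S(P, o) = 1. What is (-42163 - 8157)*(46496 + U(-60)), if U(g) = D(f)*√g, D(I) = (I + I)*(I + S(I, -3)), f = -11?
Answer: -2339678720 - 22140800*I*√15 ≈ -2.3397e+9 - 8.5751e+7*I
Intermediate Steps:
D(I) = 2*I*(1 + I) (D(I) = (I + I)*(I + 1) = (2*I)*(1 + I) = 2*I*(1 + I))
U(g) = 220*√g (U(g) = (2*(-11)*(1 - 11))*√g = (2*(-11)*(-10))*√g = 220*√g)
(-42163 - 8157)*(46496 + U(-60)) = (-42163 - 8157)*(46496 + 220*√(-60)) = -50320*(46496 + 220*(2*I*√15)) = -50320*(46496 + 440*I*√15) = -2339678720 - 22140800*I*√15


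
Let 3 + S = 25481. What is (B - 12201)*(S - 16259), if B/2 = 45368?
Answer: 724014165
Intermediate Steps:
S = 25478 (S = -3 + 25481 = 25478)
B = 90736 (B = 2*45368 = 90736)
(B - 12201)*(S - 16259) = (90736 - 12201)*(25478 - 16259) = 78535*9219 = 724014165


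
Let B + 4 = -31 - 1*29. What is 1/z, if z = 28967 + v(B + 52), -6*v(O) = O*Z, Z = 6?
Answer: 1/28979 ≈ 3.4508e-5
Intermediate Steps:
B = -64 (B = -4 + (-31 - 1*29) = -4 + (-31 - 29) = -4 - 60 = -64)
v(O) = -O (v(O) = -O*6/6 = -O)
z = 28979 (z = 28967 - (-64 + 52) = 28967 - 1*(-12) = 28967 + 12 = 28979)
1/z = 1/28979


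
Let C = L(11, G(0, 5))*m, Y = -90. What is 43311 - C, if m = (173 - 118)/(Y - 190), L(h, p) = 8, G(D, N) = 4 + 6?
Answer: 303188/7 ≈ 43313.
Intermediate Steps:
G(D, N) = 10
m = -11/56 (m = (173 - 118)/(-90 - 190) = 55/(-280) = 55*(-1/280) = -11/56 ≈ -0.19643)
C = -11/7 (C = 8*(-11/56) = -11/7 ≈ -1.5714)
43311 - C = 43311 - 1*(-11/7) = 43311 + 11/7 = 303188/7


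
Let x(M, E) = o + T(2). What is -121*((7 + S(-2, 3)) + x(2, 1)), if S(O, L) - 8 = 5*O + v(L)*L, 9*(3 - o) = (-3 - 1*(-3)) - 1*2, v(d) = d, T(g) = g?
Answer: -20933/9 ≈ -2325.9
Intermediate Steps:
o = 29/9 (o = 3 - ((-3 - 1*(-3)) - 1*2)/9 = 3 - ((-3 + 3) - 2)/9 = 3 - (0 - 2)/9 = 3 - 1/9*(-2) = 3 + 2/9 = 29/9 ≈ 3.2222)
S(O, L) = 8 + L**2 + 5*O (S(O, L) = 8 + (5*O + L*L) = 8 + (5*O + L**2) = 8 + (L**2 + 5*O) = 8 + L**2 + 5*O)
x(M, E) = 47/9 (x(M, E) = 29/9 + 2 = 47/9)
-121*((7 + S(-2, 3)) + x(2, 1)) = -121*((7 + (8 + 3**2 + 5*(-2))) + 47/9) = -121*((7 + (8 + 9 - 10)) + 47/9) = -121*((7 + 7) + 47/9) = -121*(14 + 47/9) = -121*173/9 = -20933/9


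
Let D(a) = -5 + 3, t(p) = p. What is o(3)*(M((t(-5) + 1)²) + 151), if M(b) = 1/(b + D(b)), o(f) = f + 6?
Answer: 19035/14 ≈ 1359.6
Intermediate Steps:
o(f) = 6 + f
D(a) = -2
M(b) = 1/(-2 + b) (M(b) = 1/(b - 2) = 1/(-2 + b))
o(3)*(M((t(-5) + 1)²) + 151) = (6 + 3)*(1/(-2 + (-5 + 1)²) + 151) = 9*(1/(-2 + (-4)²) + 151) = 9*(1/(-2 + 16) + 151) = 9*(1/14 + 151) = 9*(2115/14) = 19035/14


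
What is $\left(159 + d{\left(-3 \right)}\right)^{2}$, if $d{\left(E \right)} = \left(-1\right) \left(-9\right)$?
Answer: $28224$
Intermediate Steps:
$d{\left(E \right)} = 9$
$\left(159 + d{\left(-3 \right)}\right)^{2} = \left(159 + 9\right)^{2} = 168^{2} = 28224$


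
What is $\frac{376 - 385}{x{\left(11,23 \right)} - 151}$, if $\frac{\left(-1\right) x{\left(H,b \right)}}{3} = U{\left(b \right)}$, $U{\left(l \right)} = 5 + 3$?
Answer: $\frac{9}{175} \approx 0.051429$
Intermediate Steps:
$U{\left(l \right)} = 8$
$x{\left(H,b \right)} = -24$ ($x{\left(H,b \right)} = \left(-3\right) 8 = -24$)
$\frac{376 - 385}{x{\left(11,23 \right)} - 151} = \frac{376 - 385}{-24 - 151} = - \frac{9}{-175} = \left(-9\right) \left(- \frac{1}{175}\right) = \frac{9}{175}$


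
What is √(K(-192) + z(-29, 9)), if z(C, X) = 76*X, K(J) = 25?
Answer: √709 ≈ 26.627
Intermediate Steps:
√(K(-192) + z(-29, 9)) = √(25 + 76*9) = √(25 + 684) = √709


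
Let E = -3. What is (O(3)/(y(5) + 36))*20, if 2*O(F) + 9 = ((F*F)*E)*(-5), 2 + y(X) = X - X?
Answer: 630/17 ≈ 37.059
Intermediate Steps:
y(X) = -2 (y(X) = -2 + (X - X) = -2 + 0 = -2)
O(F) = -9/2 + 15*F²/2 (O(F) = -9/2 + (((F*F)*(-3))*(-5))/2 = -9/2 + ((F²*(-3))*(-5))/2 = -9/2 + (-3*F²*(-5))/2 = -9/2 + (15*F²)/2 = -9/2 + 15*F²/2)
(O(3)/(y(5) + 36))*20 = ((-9/2 + (15/2)*3²)/(-2 + 36))*20 = ((-9/2 + (15/2)*9)/34)*20 = ((-9/2 + 135/2)/34)*20 = ((1/34)*63)*20 = (63/34)*20 = 630/17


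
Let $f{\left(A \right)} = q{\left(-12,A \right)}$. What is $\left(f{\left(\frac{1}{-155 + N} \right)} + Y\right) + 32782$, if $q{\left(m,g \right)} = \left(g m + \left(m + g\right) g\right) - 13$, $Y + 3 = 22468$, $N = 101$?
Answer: $\frac{161063641}{2916} \approx 55234.0$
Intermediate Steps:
$Y = 22465$ ($Y = -3 + 22468 = 22465$)
$q{\left(m,g \right)} = -13 + g m + g \left(g + m\right)$ ($q{\left(m,g \right)} = \left(g m + \left(g + m\right) g\right) - 13 = \left(g m + g \left(g + m\right)\right) - 13 = -13 + g m + g \left(g + m\right)$)
$f{\left(A \right)} = -13 + A^{2} - 24 A$ ($f{\left(A \right)} = -13 + A^{2} + 2 A \left(-12\right) = -13 + A^{2} - 24 A$)
$\left(f{\left(\frac{1}{-155 + N} \right)} + Y\right) + 32782 = \left(\left(-13 + \left(\frac{1}{-155 + 101}\right)^{2} - \frac{24}{-155 + 101}\right) + 22465\right) + 32782 = \left(\left(-13 + \left(\frac{1}{-54}\right)^{2} - \frac{24}{-54}\right) + 22465\right) + 32782 = \left(\left(-13 + \left(- \frac{1}{54}\right)^{2} - - \frac{4}{9}\right) + 22465\right) + 32782 = \left(\left(-13 + \frac{1}{2916} + \frac{4}{9}\right) + 22465\right) + 32782 = \left(- \frac{36611}{2916} + 22465\right) + 32782 = \frac{65471329}{2916} + 32782 = \frac{161063641}{2916}$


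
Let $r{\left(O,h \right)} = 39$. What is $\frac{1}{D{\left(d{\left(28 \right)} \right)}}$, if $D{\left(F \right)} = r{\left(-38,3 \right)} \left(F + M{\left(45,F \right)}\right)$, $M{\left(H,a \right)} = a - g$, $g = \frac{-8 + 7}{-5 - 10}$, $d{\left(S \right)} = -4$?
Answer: $- \frac{5}{1573} \approx -0.0031786$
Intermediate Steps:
$g = \frac{1}{15}$ ($g = - \frac{1}{-15} = \left(-1\right) \left(- \frac{1}{15}\right) = \frac{1}{15} \approx 0.066667$)
$M{\left(H,a \right)} = - \frac{1}{15} + a$ ($M{\left(H,a \right)} = a - \frac{1}{15} = - \frac{1}{15} + a$)
$D{\left(F \right)} = - \frac{13}{5} + 78 F$ ($D{\left(F \right)} = 39 \left(F + \left(- \frac{1}{15} + F\right)\right) = 39 \left(- \frac{1}{15} + 2 F\right) = - \frac{13}{5} + 78 F$)
$\frac{1}{D{\left(d{\left(28 \right)} \right)}} = \frac{1}{- \frac{13}{5} + 78 \left(-4\right)} = \frac{1}{- \frac{13}{5} - 312} = \frac{1}{- \frac{1573}{5}} = - \frac{5}{1573}$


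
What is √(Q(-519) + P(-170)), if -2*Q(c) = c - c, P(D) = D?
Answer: I*√170 ≈ 13.038*I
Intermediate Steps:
Q(c) = 0 (Q(c) = -(c - c)/2 = -½*0 = 0)
√(Q(-519) + P(-170)) = √(0 - 170) = √(-170) = I*√170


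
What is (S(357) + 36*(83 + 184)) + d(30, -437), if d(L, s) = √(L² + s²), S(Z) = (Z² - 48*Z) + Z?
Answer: 120282 + √191869 ≈ 1.2072e+5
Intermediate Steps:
S(Z) = Z² - 47*Z
(S(357) + 36*(83 + 184)) + d(30, -437) = (357*(-47 + 357) + 36*(83 + 184)) + √(30² + (-437)²) = (357*310 + 36*267) + √(900 + 190969) = (110670 + 9612) + √191869 = 120282 + √191869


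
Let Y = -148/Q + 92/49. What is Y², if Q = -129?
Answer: 365574400/39955041 ≈ 9.1496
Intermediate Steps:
Y = 19120/6321 (Y = -148/(-129) + 92/49 = -148*(-1/129) + 92*(1/49) = 148/129 + 92/49 = 19120/6321 ≈ 3.0248)
Y² = (19120/6321)² = 365574400/39955041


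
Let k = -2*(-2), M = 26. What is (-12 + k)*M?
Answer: -208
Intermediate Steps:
k = 4
(-12 + k)*M = (-12 + 4)*26 = -8*26 = -208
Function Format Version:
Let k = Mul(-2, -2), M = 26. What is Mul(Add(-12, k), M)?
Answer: -208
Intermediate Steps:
k = 4
Mul(Add(-12, k), M) = Mul(Add(-12, 4), 26) = Mul(-8, 26) = -208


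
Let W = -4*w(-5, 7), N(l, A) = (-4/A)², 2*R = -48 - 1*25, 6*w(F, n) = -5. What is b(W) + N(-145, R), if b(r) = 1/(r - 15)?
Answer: -13747/186515 ≈ -0.073704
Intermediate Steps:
w(F, n) = -⅚ (w(F, n) = (⅙)*(-5) = -⅚)
R = -73/2 (R = (-48 - 1*25)/2 = (-48 - 25)/2 = (½)*(-73) = -73/2 ≈ -36.500)
N(l, A) = 16/A²
W = 10/3 (W = -4*(-⅚) = 10/3 ≈ 3.3333)
b(r) = 1/(-15 + r)
b(W) + N(-145, R) = 1/(-15 + 10/3) + 16/(-73/2)² = 1/(-35/3) + 16*(4/5329) = -3/35 + 64/5329 = -13747/186515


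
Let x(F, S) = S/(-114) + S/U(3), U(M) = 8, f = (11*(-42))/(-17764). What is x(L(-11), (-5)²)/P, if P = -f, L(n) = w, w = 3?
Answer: -5884325/52668 ≈ -111.72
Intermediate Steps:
f = 231/8882 (f = -462*(-1/17764) = 231/8882 ≈ 0.026008)
L(n) = 3
x(F, S) = 53*S/456 (x(F, S) = S/(-114) + S/8 = S*(-1/114) + S*(⅛) = -S/114 + S/8 = 53*S/456)
P = -231/8882 (P = -1*231/8882 = -231/8882 ≈ -0.026008)
x(L(-11), (-5)²)/P = ((53/456)*(-5)²)/(-231/8882) = ((53/456)*25)*(-8882/231) = (1325/456)*(-8882/231) = -5884325/52668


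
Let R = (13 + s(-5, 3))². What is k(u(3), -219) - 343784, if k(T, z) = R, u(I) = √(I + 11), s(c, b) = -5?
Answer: -343720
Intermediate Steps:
R = 64 (R = (13 - 5)² = 8² = 64)
u(I) = √(11 + I)
k(T, z) = 64
k(u(3), -219) - 343784 = 64 - 343784 = -343720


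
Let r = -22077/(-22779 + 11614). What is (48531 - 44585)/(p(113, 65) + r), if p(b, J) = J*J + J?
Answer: 4005190/4356357 ≈ 0.91939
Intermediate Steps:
r = 2007/1015 (r = -22077/(-11165) = -22077*(-1/11165) = 2007/1015 ≈ 1.9773)
p(b, J) = J + J**2 (p(b, J) = J**2 + J = J + J**2)
(48531 - 44585)/(p(113, 65) + r) = (48531 - 44585)/(65*(1 + 65) + 2007/1015) = 3946/(65*66 + 2007/1015) = 3946/(4290 + 2007/1015) = 3946/(4356357/1015) = 3946*(1015/4356357) = 4005190/4356357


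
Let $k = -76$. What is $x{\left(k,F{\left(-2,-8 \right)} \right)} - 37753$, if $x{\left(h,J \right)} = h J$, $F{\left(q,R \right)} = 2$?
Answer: $-37905$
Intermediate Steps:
$x{\left(h,J \right)} = J h$
$x{\left(k,F{\left(-2,-8 \right)} \right)} - 37753 = 2 \left(-76\right) - 37753 = -152 - 37753 = -37905$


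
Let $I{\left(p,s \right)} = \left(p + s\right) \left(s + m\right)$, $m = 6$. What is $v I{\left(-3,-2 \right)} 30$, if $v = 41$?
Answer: $-24600$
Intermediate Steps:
$I{\left(p,s \right)} = \left(6 + s\right) \left(p + s\right)$ ($I{\left(p,s \right)} = \left(p + s\right) \left(s + 6\right) = \left(p + s\right) \left(6 + s\right) = \left(6 + s\right) \left(p + s\right)$)
$v I{\left(-3,-2 \right)} 30 = 41 \left(\left(-2\right)^{2} + 6 \left(-3\right) + 6 \left(-2\right) - -6\right) 30 = 41 \left(4 - 18 - 12 + 6\right) 30 = 41 \left(-20\right) 30 = \left(-820\right) 30 = -24600$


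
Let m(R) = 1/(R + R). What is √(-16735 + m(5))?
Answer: I*√1673490/10 ≈ 129.36*I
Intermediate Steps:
m(R) = 1/(2*R)
√(-16735 + m(5)) = √(-16735 + (½)/5) = √(-16735 + (½)*(⅕)) = √(-16735 + ⅒) = √(-167349/10) = I*√1673490/10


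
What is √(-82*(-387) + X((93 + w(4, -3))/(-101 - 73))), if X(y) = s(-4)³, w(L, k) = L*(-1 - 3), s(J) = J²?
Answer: √35830 ≈ 189.29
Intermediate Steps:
w(L, k) = -4*L (w(L, k) = L*(-4) = -4*L)
X(y) = 4096 (X(y) = ((-4)²)³ = 16³ = 4096)
√(-82*(-387) + X((93 + w(4, -3))/(-101 - 73))) = √(-82*(-387) + 4096) = √(31734 + 4096) = √35830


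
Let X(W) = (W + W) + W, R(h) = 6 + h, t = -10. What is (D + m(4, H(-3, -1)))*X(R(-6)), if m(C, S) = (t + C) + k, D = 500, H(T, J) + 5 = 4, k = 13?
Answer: 0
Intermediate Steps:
H(T, J) = -1 (H(T, J) = -5 + 4 = -1)
m(C, S) = 3 + C (m(C, S) = (-10 + C) + 13 = 3 + C)
X(W) = 3*W (X(W) = 2*W + W = 3*W)
(D + m(4, H(-3, -1)))*X(R(-6)) = (500 + (3 + 4))*(3*(6 - 6)) = (500 + 7)*(3*0) = 507*0 = 0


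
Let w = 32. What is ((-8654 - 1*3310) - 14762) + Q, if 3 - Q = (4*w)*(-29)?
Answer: -23011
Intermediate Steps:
Q = 3715 (Q = 3 - 4*32*(-29) = 3 - 128*(-29) = 3 - 1*(-3712) = 3 + 3712 = 3715)
((-8654 - 1*3310) - 14762) + Q = ((-8654 - 1*3310) - 14762) + 3715 = ((-8654 - 3310) - 14762) + 3715 = (-11964 - 14762) + 3715 = -26726 + 3715 = -23011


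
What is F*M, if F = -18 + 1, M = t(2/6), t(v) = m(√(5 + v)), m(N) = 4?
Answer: -68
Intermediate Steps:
t(v) = 4
M = 4
F = -17
F*M = -17*4 = -68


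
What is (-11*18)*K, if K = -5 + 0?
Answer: 990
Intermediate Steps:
K = -5
(-11*18)*K = -11*18*(-5) = -198*(-5) = 990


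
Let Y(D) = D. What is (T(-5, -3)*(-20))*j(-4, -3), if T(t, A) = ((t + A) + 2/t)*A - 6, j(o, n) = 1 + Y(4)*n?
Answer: 4224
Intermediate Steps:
j(o, n) = 1 + 4*n
T(t, A) = -6 + A*(A + t + 2/t) (T(t, A) = ((A + t) + 2/t)*A - 6 = (A + t + 2/t)*A - 6 = A*(A + t + 2/t) - 6 = -6 + A*(A + t + 2/t))
(T(-5, -3)*(-20))*j(-4, -3) = ((-6 + (-3)**2 - 3*(-5) + 2*(-3)/(-5))*(-20))*(1 + 4*(-3)) = ((-6 + 9 + 15 + 2*(-3)*(-1/5))*(-20))*(1 - 12) = ((-6 + 9 + 15 + 6/5)*(-20))*(-11) = ((96/5)*(-20))*(-11) = -384*(-11) = 4224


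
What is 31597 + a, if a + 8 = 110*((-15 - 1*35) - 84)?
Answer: 16849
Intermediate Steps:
a = -14748 (a = -8 + 110*((-15 - 1*35) - 84) = -8 + 110*((-15 - 35) - 84) = -8 + 110*(-50 - 84) = -8 + 110*(-134) = -8 - 14740 = -14748)
31597 + a = 31597 - 14748 = 16849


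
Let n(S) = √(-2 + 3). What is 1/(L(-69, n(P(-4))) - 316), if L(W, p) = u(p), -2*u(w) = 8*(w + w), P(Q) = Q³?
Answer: -1/324 ≈ -0.0030864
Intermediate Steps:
n(S) = 1 (n(S) = √1 = 1)
u(w) = -8*w (u(w) = -4*(w + w) = -4*2*w = -8*w)
L(W, p) = -8*p
1/(L(-69, n(P(-4))) - 316) = 1/(-8*1 - 316) = 1/(-8 - 316) = 1/(-324) = -1/324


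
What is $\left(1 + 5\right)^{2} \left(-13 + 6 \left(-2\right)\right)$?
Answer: $-900$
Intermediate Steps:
$\left(1 + 5\right)^{2} \left(-13 + 6 \left(-2\right)\right) = 6^{2} \left(-13 - 12\right) = 36 \left(-25\right) = -900$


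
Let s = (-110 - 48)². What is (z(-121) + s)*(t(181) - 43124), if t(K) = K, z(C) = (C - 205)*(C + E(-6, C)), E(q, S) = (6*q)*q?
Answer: 257915658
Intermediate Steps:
E(q, S) = 6*q²
z(C) = (-205 + C)*(216 + C) (z(C) = (C - 205)*(C + 6*(-6)²) = (-205 + C)*(C + 6*36) = (-205 + C)*(C + 216) = (-205 + C)*(216 + C))
s = 24964 (s = (-158)² = 24964)
(z(-121) + s)*(t(181) - 43124) = ((-44280 + (-121)² + 11*(-121)) + 24964)*(181 - 43124) = ((-44280 + 14641 - 1331) + 24964)*(-42943) = (-30970 + 24964)*(-42943) = -6006*(-42943) = 257915658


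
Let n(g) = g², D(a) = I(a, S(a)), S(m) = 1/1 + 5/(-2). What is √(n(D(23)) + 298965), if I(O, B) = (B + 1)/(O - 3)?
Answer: √478344001/40 ≈ 546.78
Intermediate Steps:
S(m) = -3/2 (S(m) = 1*1 + 5*(-½) = 1 - 5/2 = -3/2)
I(O, B) = (1 + B)/(-3 + O)
D(a) = -1/(2*(-3 + a)) (D(a) = (1 - 3/2)/(-3 + a) = -½/(-3 + a) = -1/(2*(-3 + a)))
√(n(D(23)) + 298965) = √((-1/(-6 + 2*23))² + 298965) = √((-1/(-6 + 46))² + 298965) = √((-1/40)² + 298965) = √(1/1600 + 298965) = √(478344001/1600) = √478344001/40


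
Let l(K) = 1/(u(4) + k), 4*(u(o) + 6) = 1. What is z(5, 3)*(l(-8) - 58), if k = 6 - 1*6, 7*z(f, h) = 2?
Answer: -2676/161 ≈ -16.621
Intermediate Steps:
z(f, h) = 2/7 (z(f, h) = (1/7)*2 = 2/7)
u(o) = -23/4 (u(o) = -6 + (1/4)*1 = -6 + 1/4 = -23/4)
k = 0 (k = 6 - 6 = 0)
l(K) = -4/23 (l(K) = 1/(-23/4 + 0) = 1/(-23/4) = -4/23)
z(5, 3)*(l(-8) - 58) = 2*(-4/23 - 58)/7 = (2/7)*(-1338/23) = -2676/161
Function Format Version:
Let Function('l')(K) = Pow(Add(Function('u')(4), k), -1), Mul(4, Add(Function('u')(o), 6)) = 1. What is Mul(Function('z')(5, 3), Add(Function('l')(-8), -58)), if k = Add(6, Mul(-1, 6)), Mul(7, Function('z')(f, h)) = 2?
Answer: Rational(-2676, 161) ≈ -16.621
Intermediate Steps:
Function('z')(f, h) = Rational(2, 7) (Function('z')(f, h) = Mul(Rational(1, 7), 2) = Rational(2, 7))
Function('u')(o) = Rational(-23, 4) (Function('u')(o) = Add(-6, Mul(Rational(1, 4), 1)) = Add(-6, Rational(1, 4)) = Rational(-23, 4))
k = 0 (k = Add(6, -6) = 0)
Function('l')(K) = Rational(-4, 23) (Function('l')(K) = Pow(Add(Rational(-23, 4), 0), -1) = Pow(Rational(-23, 4), -1) = Rational(-4, 23))
Mul(Function('z')(5, 3), Add(Function('l')(-8), -58)) = Mul(Rational(2, 7), Add(Rational(-4, 23), -58)) = Mul(Rational(2, 7), Rational(-1338, 23)) = Rational(-2676, 161)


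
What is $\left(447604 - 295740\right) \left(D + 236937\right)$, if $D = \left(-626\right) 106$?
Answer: $25905112984$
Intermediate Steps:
$D = -66356$
$\left(447604 - 295740\right) \left(D + 236937\right) = \left(447604 - 295740\right) \left(-66356 + 236937\right) = 151864 \cdot 170581 = 25905112984$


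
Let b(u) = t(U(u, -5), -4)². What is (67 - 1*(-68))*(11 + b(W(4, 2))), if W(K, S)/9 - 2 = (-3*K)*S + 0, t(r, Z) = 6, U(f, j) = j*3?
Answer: 6345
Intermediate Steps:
U(f, j) = 3*j
W(K, S) = 18 - 27*K*S (W(K, S) = 18 + 9*((-3*K)*S + 0) = 18 + 9*(-3*K*S + 0) = 18 + 9*(-3*K*S) = 18 - 27*K*S)
b(u) = 36 (b(u) = 6² = 36)
(67 - 1*(-68))*(11 + b(W(4, 2))) = (67 - 1*(-68))*(11 + 36) = (67 + 68)*47 = 135*47 = 6345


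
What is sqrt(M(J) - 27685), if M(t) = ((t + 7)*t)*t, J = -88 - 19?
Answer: I*sqrt(1172585) ≈ 1082.9*I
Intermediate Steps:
J = -107
M(t) = t**2*(7 + t) (M(t) = ((7 + t)*t)*t = (t*(7 + t))*t = t**2*(7 + t))
sqrt(M(J) - 27685) = sqrt((-107)**2*(7 - 107) - 27685) = sqrt(11449*(-100) - 27685) = sqrt(-1144900 - 27685) = sqrt(-1172585) = I*sqrt(1172585)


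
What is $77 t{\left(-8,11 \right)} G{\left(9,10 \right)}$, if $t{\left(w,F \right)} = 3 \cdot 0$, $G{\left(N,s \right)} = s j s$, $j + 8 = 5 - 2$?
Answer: $0$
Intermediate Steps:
$j = -5$ ($j = -8 + \left(5 - 2\right) = -8 + 3 = -5$)
$G{\left(N,s \right)} = - 5 s^{2}$ ($G{\left(N,s \right)} = s \left(-5\right) s = - 5 s s = - 5 s^{2}$)
$t{\left(w,F \right)} = 0$
$77 t{\left(-8,11 \right)} G{\left(9,10 \right)} = 77 \cdot 0 \left(- 5 \cdot 10^{2}\right) = 0 \left(\left(-5\right) 100\right) = 0 \left(-500\right) = 0$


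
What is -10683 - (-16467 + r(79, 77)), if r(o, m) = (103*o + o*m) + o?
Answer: -8515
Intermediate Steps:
r(o, m) = 104*o + m*o (r(o, m) = (103*o + m*o) + o = 104*o + m*o)
-10683 - (-16467 + r(79, 77)) = -10683 - (-16467 + 79*(104 + 77)) = -10683 - (-16467 + 79*181) = -10683 - (-16467 + 14299) = -10683 - 1*(-2168) = -10683 + 2168 = -8515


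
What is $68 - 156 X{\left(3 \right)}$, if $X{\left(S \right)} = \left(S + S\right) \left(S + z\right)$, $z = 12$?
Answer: $-13972$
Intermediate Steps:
$X{\left(S \right)} = 2 S \left(12 + S\right)$ ($X{\left(S \right)} = \left(S + S\right) \left(S + 12\right) = 2 S \left(12 + S\right)$)
$68 - 156 X{\left(3 \right)} = 68 - 156 \cdot 2 \cdot 3 \left(12 + 3\right) = 68 - 156 \cdot 2 \cdot 3 \cdot 15 = 68 - 14040 = -13972$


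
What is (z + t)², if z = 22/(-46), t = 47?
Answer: 1144900/529 ≈ 2164.3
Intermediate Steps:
z = -11/23 (z = 22*(-1/46) = -11/23 ≈ -0.47826)
(z + t)² = (-11/23 + 47)² = (1070/23)² = 1144900/529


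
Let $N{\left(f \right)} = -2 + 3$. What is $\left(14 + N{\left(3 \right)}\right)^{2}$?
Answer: $225$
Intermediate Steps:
$N{\left(f \right)} = 1$
$\left(14 + N{\left(3 \right)}\right)^{2} = \left(14 + 1\right)^{2} = 15^{2} = 225$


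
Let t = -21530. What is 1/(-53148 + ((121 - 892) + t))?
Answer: -1/75449 ≈ -1.3254e-5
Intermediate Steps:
1/(-53148 + ((121 - 892) + t)) = 1/(-53148 + ((121 - 892) - 21530)) = 1/(-53148 + (-771 - 21530)) = 1/(-53148 - 22301) = 1/(-75449) = -1/75449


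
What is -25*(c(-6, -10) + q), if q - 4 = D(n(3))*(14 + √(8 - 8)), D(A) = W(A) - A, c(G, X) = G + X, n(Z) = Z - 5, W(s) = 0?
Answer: -400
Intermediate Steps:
n(Z) = -5 + Z
D(A) = -A (D(A) = 0 - A = -A)
q = 32 (q = 4 + (-(-5 + 3))*(14 + √(8 - 8)) = 4 + (-1*(-2))*(14 + √0) = 4 + 2*(14 + 0) = 4 + 2*14 = 4 + 28 = 32)
-25*(c(-6, -10) + q) = -25*((-6 - 10) + 32) = -25*(-16 + 32) = -25*16 = -400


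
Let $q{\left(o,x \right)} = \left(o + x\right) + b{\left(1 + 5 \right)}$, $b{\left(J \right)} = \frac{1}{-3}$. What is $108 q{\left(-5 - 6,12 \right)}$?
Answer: $72$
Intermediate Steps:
$b{\left(J \right)} = - \frac{1}{3}$
$q{\left(o,x \right)} = - \frac{1}{3} + o + x$ ($q{\left(o,x \right)} = \left(o + x\right) - \frac{1}{3} = - \frac{1}{3} + o + x$)
$108 q{\left(-5 - 6,12 \right)} = 108 \left(- \frac{1}{3} - 11 + 12\right) = 108 \cdot \frac{2}{3} = 72$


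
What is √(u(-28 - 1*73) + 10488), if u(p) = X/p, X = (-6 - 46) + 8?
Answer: 2*√26748133/101 ≈ 102.41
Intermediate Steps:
X = -44 (X = -52 + 8 = -44)
u(p) = -44/p
√(u(-28 - 1*73) + 10488) = √(-44/(-28 - 1*73) + 10488) = √(-44/(-28 - 73) + 10488) = √(-44/(-101) + 10488) = √(-44*(-1/101) + 10488) = √(44/101 + 10488) = √(1059332/101) = 2*√26748133/101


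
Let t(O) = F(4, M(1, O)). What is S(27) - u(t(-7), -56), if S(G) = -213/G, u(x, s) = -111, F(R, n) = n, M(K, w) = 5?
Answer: 928/9 ≈ 103.11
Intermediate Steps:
t(O) = 5
S(27) - u(t(-7), -56) = -213/27 - 1*(-111) = -213*1/27 + 111 = -71/9 + 111 = 928/9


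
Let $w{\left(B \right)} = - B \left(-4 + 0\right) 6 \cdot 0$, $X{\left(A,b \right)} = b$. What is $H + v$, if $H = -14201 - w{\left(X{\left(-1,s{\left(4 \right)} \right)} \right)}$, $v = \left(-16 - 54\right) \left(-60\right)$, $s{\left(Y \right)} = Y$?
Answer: $-10001$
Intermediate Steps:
$v = 4200$ ($v = \left(-70\right) \left(-60\right) = 4200$)
$w{\left(B \right)} = 0$ ($w{\left(B \right)} = - B \left(-4\right) 6 \cdot 0 = - B \left(\left(-24\right) 0\right) = - B 0 = 0$)
$H = -14201$ ($H = -14201 - 0 = -14201 + 0 = -14201$)
$H + v = -14201 + 4200 = -10001$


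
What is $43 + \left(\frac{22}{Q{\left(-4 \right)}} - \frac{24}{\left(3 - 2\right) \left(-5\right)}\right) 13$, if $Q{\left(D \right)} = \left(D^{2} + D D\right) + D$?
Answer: $\frac{8093}{70} \approx 115.61$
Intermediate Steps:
$Q{\left(D \right)} = D + 2 D^{2}$ ($Q{\left(D \right)} = \left(D^{2} + D^{2}\right) + D = 2 D^{2} + D = D + 2 D^{2}$)
$43 + \left(\frac{22}{Q{\left(-4 \right)}} - \frac{24}{\left(3 - 2\right) \left(-5\right)}\right) 13 = 43 + \left(\frac{22}{\left(-4\right) \left(1 + 2 \left(-4\right)\right)} - \frac{24}{\left(3 - 2\right) \left(-5\right)}\right) 13 = 43 + \left(\frac{22}{\left(-4\right) \left(1 - 8\right)} - \frac{24}{1 \left(-5\right)}\right) 13 = 43 + \left(\frac{22}{\left(-4\right) \left(-7\right)} - \frac{24}{-5}\right) 13 = 43 + \left(\frac{22}{28} - - \frac{24}{5}\right) 13 = 43 + \left(22 \cdot \frac{1}{28} + \frac{24}{5}\right) 13 = 43 + \left(\frac{11}{14} + \frac{24}{5}\right) 13 = 43 + \frac{391}{70} \cdot 13 = 43 + \frac{5083}{70} = \frac{8093}{70}$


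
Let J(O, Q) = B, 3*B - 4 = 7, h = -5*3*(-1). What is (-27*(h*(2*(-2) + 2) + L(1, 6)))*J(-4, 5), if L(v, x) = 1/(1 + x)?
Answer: 20691/7 ≈ 2955.9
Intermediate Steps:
h = 15 (h = -15*(-1) = 15)
B = 11/3 (B = 4/3 + (⅓)*7 = 4/3 + 7/3 = 11/3 ≈ 3.6667)
J(O, Q) = 11/3
(-27*(h*(2*(-2) + 2) + L(1, 6)))*J(-4, 5) = -27*(15*(2*(-2) + 2) + 1/(1 + 6))*(11/3) = -27*(15*(-4 + 2) + 1/7)*(11/3) = -27*(15*(-2) + ⅐)*(11/3) = -27*(-30 + ⅐)*(11/3) = -27*(-209/7)*(11/3) = (5643/7)*(11/3) = 20691/7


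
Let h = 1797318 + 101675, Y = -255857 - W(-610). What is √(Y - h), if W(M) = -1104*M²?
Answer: 5*√16345742 ≈ 20215.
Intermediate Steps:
Y = 410542543 (Y = -255857 - (-1104)*(-610)² = -255857 - (-1104)*372100 = -255857 - 1*(-410798400) = -255857 + 410798400 = 410542543)
h = 1898993
√(Y - h) = √(410542543 - 1*1898993) = √(410542543 - 1898993) = √408643550 = 5*√16345742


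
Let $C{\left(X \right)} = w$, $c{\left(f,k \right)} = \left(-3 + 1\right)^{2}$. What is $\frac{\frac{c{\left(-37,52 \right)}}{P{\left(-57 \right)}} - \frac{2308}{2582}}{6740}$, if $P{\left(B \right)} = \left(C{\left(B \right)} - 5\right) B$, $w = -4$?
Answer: $- \frac{293419}{2231893710} \approx -0.00013147$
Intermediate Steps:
$c{\left(f,k \right)} = 4$ ($c{\left(f,k \right)} = \left(-2\right)^{2} = 4$)
$C{\left(X \right)} = -4$
$P{\left(B \right)} = - 9 B$ ($P{\left(B \right)} = \left(-4 - 5\right) B = - 9 B$)
$\frac{\frac{c{\left(-37,52 \right)}}{P{\left(-57 \right)}} - \frac{2308}{2582}}{6740} = \frac{\frac{4}{\left(-9\right) \left(-57\right)} - \frac{2308}{2582}}{6740} = \left(\frac{4}{513} - \frac{1154}{1291}\right) \frac{1}{6740} = \left(- \frac{586838}{662283}\right) \frac{1}{6740} = - \frac{293419}{2231893710}$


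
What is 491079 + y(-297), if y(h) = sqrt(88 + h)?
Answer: 491079 + I*sqrt(209) ≈ 4.9108e+5 + 14.457*I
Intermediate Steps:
491079 + y(-297) = 491079 + sqrt(88 - 297) = 491079 + sqrt(-209) = 491079 + I*sqrt(209)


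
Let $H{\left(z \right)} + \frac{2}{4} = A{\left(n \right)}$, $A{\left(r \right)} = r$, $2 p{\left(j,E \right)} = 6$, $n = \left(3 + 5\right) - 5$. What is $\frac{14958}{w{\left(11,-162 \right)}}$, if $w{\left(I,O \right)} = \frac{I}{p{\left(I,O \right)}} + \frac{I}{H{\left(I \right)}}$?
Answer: $\frac{224370}{121} \approx 1854.3$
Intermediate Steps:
$n = 3$ ($n = 8 - 5 = 3$)
$p{\left(j,E \right)} = 3$ ($p{\left(j,E \right)} = \frac{1}{2} \cdot 6 = 3$)
$H{\left(z \right)} = \frac{5}{2}$ ($H{\left(z \right)} = - \frac{1}{2} + 3 = \frac{5}{2}$)
$w{\left(I,O \right)} = \frac{11 I}{15}$ ($w{\left(I,O \right)} = \frac{I}{3} + \frac{I}{\frac{5}{2}} = I \frac{1}{3} + I \frac{2}{5} = \frac{I}{3} + \frac{2 I}{5} = \frac{11 I}{15}$)
$\frac{14958}{w{\left(11,-162 \right)}} = \frac{14958}{\frac{11}{15} \cdot 11} = \frac{14958}{\frac{121}{15}} = 14958 \cdot \frac{15}{121} = \frac{224370}{121}$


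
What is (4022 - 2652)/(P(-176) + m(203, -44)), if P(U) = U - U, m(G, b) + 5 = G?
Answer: 685/99 ≈ 6.9192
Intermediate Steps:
m(G, b) = -5 + G
P(U) = 0
(4022 - 2652)/(P(-176) + m(203, -44)) = (4022 - 2652)/(0 + (-5 + 203)) = 1370/(0 + 198) = 1370/198 = 1370*(1/198) = 685/99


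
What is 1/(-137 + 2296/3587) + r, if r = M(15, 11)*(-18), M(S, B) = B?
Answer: -96849941/489123 ≈ -198.01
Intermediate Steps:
r = -198 (r = 11*(-18) = -198)
1/(-137 + 2296/3587) + r = 1/(-137 + 2296/3587) - 198 = 1/(-489123/3587) - 198 = -3587/489123 - 198 = -96849941/489123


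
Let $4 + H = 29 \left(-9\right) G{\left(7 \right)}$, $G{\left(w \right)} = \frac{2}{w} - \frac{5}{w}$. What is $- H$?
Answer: $- \frac{755}{7} \approx -107.86$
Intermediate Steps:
$G{\left(w \right)} = - \frac{3}{w}$
$H = \frac{755}{7}$ ($H = -4 + 29 \left(-9\right) \left(- \frac{3}{7}\right) = -4 - 261 \left(\left(-3\right) \frac{1}{7}\right) = -4 - - \frac{783}{7} = -4 + \frac{783}{7} = \frac{755}{7} \approx 107.86$)
$- H = \left(-1\right) \frac{755}{7} = - \frac{755}{7}$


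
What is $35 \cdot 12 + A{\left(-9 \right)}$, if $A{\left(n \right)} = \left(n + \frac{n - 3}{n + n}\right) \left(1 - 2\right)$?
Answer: $\frac{1285}{3} \approx 428.33$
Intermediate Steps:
$A{\left(n \right)} = - n - \frac{-3 + n}{2 n}$ ($A{\left(n \right)} = \left(n + \frac{n - 3}{2 n}\right) \left(-1\right) = \left(n + \left(-3 + n\right) \frac{1}{2 n}\right) \left(-1\right) = \left(n + \frac{-3 + n}{2 n}\right) \left(-1\right) = - n - \frac{-3 + n}{2 n}$)
$35 \cdot 12 + A{\left(-9 \right)} = 35 \cdot 12 - \left(- \frac{17}{2} + \frac{1}{6}\right) = 420 + \left(- \frac{1}{2} + 9 + \frac{3}{2} \left(- \frac{1}{9}\right)\right) = 420 - - \frac{25}{3} = 420 + \frac{25}{3} = \frac{1285}{3}$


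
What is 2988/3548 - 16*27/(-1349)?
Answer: 1390887/1196563 ≈ 1.1624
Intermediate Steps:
2988/3548 - 16*27/(-1349) = 2988*(1/3548) - 432*(-1/1349) = 747/887 + 432/1349 = 1390887/1196563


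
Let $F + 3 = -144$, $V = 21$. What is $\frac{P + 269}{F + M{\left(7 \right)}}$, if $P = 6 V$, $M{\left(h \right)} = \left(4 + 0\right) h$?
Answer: $- \frac{395}{119} \approx -3.3193$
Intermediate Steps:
$F = -147$ ($F = -3 - 144 = -147$)
$M{\left(h \right)} = 4 h$
$P = 126$ ($P = 6 \cdot 21 = 126$)
$\frac{P + 269}{F + M{\left(7 \right)}} = \frac{126 + 269}{-147 + 4 \cdot 7} = \frac{395}{-147 + 28} = \frac{395}{-119} = 395 \left(- \frac{1}{119}\right) = - \frac{395}{119}$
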